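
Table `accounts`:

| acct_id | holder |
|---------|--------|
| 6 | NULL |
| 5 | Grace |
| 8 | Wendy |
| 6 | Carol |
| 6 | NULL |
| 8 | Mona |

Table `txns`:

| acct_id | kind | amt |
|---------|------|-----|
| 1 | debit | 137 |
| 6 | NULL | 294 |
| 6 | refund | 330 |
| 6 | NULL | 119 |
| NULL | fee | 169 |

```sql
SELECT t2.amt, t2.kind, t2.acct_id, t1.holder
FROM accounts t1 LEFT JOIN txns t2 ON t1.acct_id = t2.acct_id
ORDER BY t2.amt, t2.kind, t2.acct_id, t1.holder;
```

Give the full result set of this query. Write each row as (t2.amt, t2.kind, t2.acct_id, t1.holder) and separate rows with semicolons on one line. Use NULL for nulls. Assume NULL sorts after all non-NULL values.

(119, NULL, 6, Carol); (119, NULL, 6, NULL); (119, NULL, 6, NULL); (294, NULL, 6, Carol); (294, NULL, 6, NULL); (294, NULL, 6, NULL); (330, refund, 6, Carol); (330, refund, 6, NULL); (330, refund, 6, NULL); (NULL, NULL, NULL, Grace); (NULL, NULL, NULL, Mona); (NULL, NULL, NULL, Wendy)

LEFT JOIN keeps every row from `accounts`; unmatched rows get NULL for `txns`'s columns.
Matching on t1.acct_id = t2.acct_id. A NULL in a compared column never satisfies the condition.
- t1 (acct_id=6) pairs with 3 row(s) of t2.
- t1 (acct_id=5) has no partner → padded with NULL.
- t1 (acct_id=8) has no partner → padded with NULL.
- t1 (acct_id=6) pairs with 3 row(s) of t2.
- t1 (acct_id=6) pairs with 3 row(s) of t2.
- t1 (acct_id=8) has no partner → padded with NULL.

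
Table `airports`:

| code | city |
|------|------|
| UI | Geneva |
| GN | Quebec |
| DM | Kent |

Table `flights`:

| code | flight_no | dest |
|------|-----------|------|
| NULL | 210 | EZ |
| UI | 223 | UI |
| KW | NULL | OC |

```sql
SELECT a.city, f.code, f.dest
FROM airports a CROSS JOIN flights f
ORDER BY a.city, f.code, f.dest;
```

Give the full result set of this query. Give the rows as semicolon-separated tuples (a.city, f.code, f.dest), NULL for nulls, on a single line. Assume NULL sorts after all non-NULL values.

(Geneva, KW, OC); (Geneva, UI, UI); (Geneva, NULL, EZ); (Kent, KW, OC); (Kent, UI, UI); (Kent, NULL, EZ); (Quebec, KW, OC); (Quebec, UI, UI); (Quebec, NULL, EZ)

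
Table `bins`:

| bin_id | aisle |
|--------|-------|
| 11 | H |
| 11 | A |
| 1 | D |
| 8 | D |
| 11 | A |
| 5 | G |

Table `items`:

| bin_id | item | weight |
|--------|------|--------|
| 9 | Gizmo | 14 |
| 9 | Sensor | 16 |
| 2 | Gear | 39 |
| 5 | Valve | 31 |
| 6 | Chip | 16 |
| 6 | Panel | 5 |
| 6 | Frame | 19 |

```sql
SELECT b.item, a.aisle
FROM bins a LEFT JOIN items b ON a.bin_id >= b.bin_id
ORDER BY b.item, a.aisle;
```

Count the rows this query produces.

LEFT JOIN keeps every row from `bins`; unmatched rows get NULL for `items`'s columns.
Matching on a.bin_id >= b.bin_id.
- a (bin_id=11) pairs with 7 row(s) of b.
- a (bin_id=11) pairs with 7 row(s) of b.
- a (bin_id=1) has no partner → padded with NULL.
- a (bin_id=8) pairs with 5 row(s) of b.
- a (bin_id=11) pairs with 7 row(s) of b.
- a (bin_id=5) pairs with 2 row(s) of b.
Total: 28 matched + 1 padded = 29 rows.

29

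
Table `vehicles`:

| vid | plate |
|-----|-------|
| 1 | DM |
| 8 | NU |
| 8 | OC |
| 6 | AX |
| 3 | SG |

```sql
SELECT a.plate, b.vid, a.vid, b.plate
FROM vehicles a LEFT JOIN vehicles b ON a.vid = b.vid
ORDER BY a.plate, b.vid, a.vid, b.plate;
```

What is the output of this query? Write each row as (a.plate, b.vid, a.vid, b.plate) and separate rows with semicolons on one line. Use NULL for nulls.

(AX, 6, 6, AX); (DM, 1, 1, DM); (NU, 8, 8, NU); (NU, 8, 8, OC); (OC, 8, 8, NU); (OC, 8, 8, OC); (SG, 3, 3, SG)

LEFT JOIN keeps every row from `vehicles a`; unmatched rows get NULL for `vehicles b`'s columns.
Matching on a.vid = b.vid.
- a (vid=1) pairs with 1 row(s) of b.
- a (vid=8) pairs with 2 row(s) of b.
- a (vid=8) pairs with 2 row(s) of b.
- a (vid=6) pairs with 1 row(s) of b.
- a (vid=3) pairs with 1 row(s) of b.
After projecting and ordering:
a.plate | b.vid | a.vid | b.plate
AX | 6 | 6 | AX
DM | 1 | 1 | DM
NU | 8 | 8 | NU
NU | 8 | 8 | OC
OC | 8 | 8 | NU
OC | 8 | 8 | OC
SG | 3 | 3 | SG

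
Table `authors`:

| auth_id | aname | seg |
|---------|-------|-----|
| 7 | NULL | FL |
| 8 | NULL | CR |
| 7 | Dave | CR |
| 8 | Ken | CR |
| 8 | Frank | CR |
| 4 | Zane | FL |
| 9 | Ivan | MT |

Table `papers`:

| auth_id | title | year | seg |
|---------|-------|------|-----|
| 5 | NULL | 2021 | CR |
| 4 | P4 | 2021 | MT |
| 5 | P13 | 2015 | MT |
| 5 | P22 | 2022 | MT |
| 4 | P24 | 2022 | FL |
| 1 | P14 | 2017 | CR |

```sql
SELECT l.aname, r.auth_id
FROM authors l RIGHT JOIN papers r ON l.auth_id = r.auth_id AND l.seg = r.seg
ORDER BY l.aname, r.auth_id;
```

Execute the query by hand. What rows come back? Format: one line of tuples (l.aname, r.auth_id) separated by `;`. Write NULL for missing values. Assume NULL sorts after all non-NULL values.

RIGHT JOIN keeps every row from `papers`; unmatched rows get NULL for `authors`'s columns.
Matching on l.auth_id = r.auth_id AND l.seg = r.seg.
- l (auth_id=7, seg=FL) has no partner in r.
- l (auth_id=8, seg=CR) has no partner in r.
- l (auth_id=7, seg=CR) has no partner in r.
- l (auth_id=8, seg=CR) has no partner in r.
- l (auth_id=8, seg=CR) has no partner in r.
- l (auth_id=4, seg=FL) pairs with 1 row(s) of r.
- l (auth_id=9, seg=MT) has no partner in r.
- plus 5 unmatched r row(s), each kept with NULL l columns.
After projecting and ordering:
l.aname | r.auth_id
Zane | 4
NULL | 1
NULL | 4
NULL | 5
NULL | 5
NULL | 5

(Zane, 4); (NULL, 1); (NULL, 4); (NULL, 5); (NULL, 5); (NULL, 5)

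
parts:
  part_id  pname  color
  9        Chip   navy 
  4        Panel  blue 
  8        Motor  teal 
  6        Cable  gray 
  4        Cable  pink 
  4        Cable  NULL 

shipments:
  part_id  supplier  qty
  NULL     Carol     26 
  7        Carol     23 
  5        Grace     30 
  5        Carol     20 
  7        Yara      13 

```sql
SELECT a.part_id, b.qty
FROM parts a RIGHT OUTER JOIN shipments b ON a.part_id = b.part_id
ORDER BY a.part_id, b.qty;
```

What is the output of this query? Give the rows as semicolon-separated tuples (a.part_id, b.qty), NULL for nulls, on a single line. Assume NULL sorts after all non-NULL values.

(NULL, 13); (NULL, 20); (NULL, 23); (NULL, 26); (NULL, 30)

RIGHT JOIN keeps every row from `shipments`; unmatched rows get NULL for `parts`'s columns.
Matching on a.part_id = b.part_id. A NULL in a compared column never satisfies the condition.
- a[0] part_id=9 → no match.
- a[1] part_id=4 → no match.
- a[2] part_id=8 → no match.
- a[3] part_id=6 → no match.
- a[4] part_id=4 → no match.
- a[5] part_id=4 → no match.
- plus 5 unmatched b row(s), each kept with NULL a columns.
After projecting and ordering:
a.part_id | b.qty
NULL | 13
NULL | 20
NULL | 23
NULL | 26
NULL | 30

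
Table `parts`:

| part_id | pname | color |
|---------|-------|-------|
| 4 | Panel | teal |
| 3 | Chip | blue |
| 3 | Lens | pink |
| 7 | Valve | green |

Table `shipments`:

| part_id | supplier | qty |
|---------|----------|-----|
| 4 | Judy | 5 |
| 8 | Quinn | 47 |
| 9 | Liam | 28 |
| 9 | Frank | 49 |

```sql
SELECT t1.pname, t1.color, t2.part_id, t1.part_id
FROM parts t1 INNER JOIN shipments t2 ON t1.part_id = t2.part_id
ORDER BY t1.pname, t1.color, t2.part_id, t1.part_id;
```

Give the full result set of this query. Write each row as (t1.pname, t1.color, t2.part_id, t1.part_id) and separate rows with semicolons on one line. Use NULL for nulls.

(Panel, teal, 4, 4)

INNER JOIN keeps only pairs where the ON condition holds.
Matching on t1.part_id = t2.part_id.
Matched pairs: 1.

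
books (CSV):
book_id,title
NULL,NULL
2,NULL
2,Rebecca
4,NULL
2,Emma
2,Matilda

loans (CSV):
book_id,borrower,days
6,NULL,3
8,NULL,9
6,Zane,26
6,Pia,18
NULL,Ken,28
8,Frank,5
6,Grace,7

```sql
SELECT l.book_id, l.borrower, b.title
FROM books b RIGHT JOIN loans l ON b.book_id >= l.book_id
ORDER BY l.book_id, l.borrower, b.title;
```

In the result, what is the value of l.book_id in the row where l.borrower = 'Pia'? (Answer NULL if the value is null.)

RIGHT JOIN keeps every row from `loans`; unmatched rows get NULL for `books`'s columns.
Matching on b.book_id >= l.book_id. A NULL in a compared column never satisfies the condition.
- b (book_id=NULL) has no partner in l.
- b (book_id=2) has no partner in l.
- b (book_id=2) has no partner in l.
- b (book_id=4) has no partner in l.
- b (book_id=2) has no partner in l.
- b (book_id=2) has no partner in l.
- 7 row(s) from l found no b partner → padded with NULL.

6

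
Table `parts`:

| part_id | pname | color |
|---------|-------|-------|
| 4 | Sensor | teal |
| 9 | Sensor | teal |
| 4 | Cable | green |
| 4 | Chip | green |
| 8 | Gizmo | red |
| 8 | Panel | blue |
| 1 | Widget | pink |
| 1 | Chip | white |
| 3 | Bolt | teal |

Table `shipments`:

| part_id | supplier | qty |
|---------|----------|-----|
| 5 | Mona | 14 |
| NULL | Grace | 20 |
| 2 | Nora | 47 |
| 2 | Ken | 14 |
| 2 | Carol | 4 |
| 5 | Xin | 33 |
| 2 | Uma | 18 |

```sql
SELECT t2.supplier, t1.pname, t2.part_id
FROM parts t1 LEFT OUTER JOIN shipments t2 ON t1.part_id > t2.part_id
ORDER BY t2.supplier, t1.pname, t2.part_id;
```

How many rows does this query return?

LEFT JOIN keeps every row from `parts`; unmatched rows get NULL for `shipments`'s columns.
Matching on t1.part_id > t2.part_id. A NULL in a compared column never satisfies the condition.
- t1 row (part_id=4): matches 4 t2 row(s) → 4 output row(s).
- t1 row (part_id=9): matches 6 t2 row(s) → 6 output row(s).
- t1 row (part_id=4): matches 4 t2 row(s) → 4 output row(s).
- t1 row (part_id=4): matches 4 t2 row(s) → 4 output row(s).
- t1 row (part_id=8): matches 6 t2 row(s) → 6 output row(s).
- t1 row (part_id=8): matches 6 t2 row(s) → 6 output row(s).
- t1 row (part_id=1): no match → kept, t2 columns NULL.
- t1 row (part_id=1): no match → kept, t2 columns NULL.
- t1 row (part_id=3): matches 4 t2 row(s) → 4 output row(s).
Total: 34 matched + 2 padded = 36 rows.

36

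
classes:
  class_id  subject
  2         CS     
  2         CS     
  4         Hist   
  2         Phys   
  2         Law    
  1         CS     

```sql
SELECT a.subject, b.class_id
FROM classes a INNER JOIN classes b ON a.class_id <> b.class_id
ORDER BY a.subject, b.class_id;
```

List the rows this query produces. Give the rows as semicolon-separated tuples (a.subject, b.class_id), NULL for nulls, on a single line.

INNER JOIN keeps only pairs where the ON condition holds.
Matching on a.class_id <> b.class_id.
- a[0] class_id=2 → 2 match(es) in b → 2 row(s).
- a[1] class_id=2 → 2 match(es) in b → 2 row(s).
- a[2] class_id=4 → 5 match(es) in b → 5 row(s).
- a[3] class_id=2 → 2 match(es) in b → 2 row(s).
- a[4] class_id=2 → 2 match(es) in b → 2 row(s).
- a[5] class_id=1 → 5 match(es) in b → 5 row(s).

(CS, 1); (CS, 1); (CS, 2); (CS, 2); (CS, 2); (CS, 2); (CS, 4); (CS, 4); (CS, 4); (Hist, 1); (Hist, 2); (Hist, 2); (Hist, 2); (Hist, 2); (Law, 1); (Law, 4); (Phys, 1); (Phys, 4)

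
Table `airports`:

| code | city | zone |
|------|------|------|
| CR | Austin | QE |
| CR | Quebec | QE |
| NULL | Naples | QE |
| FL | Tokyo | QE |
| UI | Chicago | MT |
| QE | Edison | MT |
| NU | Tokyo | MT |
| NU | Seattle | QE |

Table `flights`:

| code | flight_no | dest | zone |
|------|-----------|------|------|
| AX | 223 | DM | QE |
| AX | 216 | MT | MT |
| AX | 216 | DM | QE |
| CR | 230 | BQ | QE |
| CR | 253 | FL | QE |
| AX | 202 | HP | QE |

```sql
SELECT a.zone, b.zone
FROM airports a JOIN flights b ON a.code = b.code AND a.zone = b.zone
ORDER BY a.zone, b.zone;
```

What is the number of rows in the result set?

4

INNER JOIN keeps only pairs where the ON condition holds.
Matching on a.code = b.code AND a.zone = b.zone. A NULL in a compared column never satisfies the condition.
- a (code=CR, zone=QE) pairs with 2 row(s) of b.
- a (code=CR, zone=QE) pairs with 2 row(s) of b.
- a (code=NULL, zone=QE) has no partner → excluded.
- a (code=FL, zone=QE) has no partner → excluded.
- a (code=UI, zone=MT) has no partner → excluded.
- a (code=QE, zone=MT) has no partner → excluded.
- a (code=NU, zone=MT) has no partner → excluded.
- a (code=NU, zone=QE) has no partner → excluded.
Total: 4 rows.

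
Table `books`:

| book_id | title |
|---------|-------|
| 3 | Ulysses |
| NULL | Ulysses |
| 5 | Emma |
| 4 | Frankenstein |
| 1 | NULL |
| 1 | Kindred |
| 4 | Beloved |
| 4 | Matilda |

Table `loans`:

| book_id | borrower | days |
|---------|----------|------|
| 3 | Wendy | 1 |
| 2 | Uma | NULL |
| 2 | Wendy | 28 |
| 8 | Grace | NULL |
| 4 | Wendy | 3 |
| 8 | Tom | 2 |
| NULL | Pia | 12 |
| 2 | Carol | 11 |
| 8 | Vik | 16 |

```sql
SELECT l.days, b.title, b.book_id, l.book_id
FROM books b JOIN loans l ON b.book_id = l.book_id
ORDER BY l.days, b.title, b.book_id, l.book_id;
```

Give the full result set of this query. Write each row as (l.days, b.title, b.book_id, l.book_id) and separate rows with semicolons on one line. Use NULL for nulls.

INNER JOIN keeps only pairs where the ON condition holds.
Matching on b.book_id = l.book_id. A NULL in a compared column never satisfies the condition.
Matched pairs: 4.

(1, Ulysses, 3, 3); (3, Beloved, 4, 4); (3, Frankenstein, 4, 4); (3, Matilda, 4, 4)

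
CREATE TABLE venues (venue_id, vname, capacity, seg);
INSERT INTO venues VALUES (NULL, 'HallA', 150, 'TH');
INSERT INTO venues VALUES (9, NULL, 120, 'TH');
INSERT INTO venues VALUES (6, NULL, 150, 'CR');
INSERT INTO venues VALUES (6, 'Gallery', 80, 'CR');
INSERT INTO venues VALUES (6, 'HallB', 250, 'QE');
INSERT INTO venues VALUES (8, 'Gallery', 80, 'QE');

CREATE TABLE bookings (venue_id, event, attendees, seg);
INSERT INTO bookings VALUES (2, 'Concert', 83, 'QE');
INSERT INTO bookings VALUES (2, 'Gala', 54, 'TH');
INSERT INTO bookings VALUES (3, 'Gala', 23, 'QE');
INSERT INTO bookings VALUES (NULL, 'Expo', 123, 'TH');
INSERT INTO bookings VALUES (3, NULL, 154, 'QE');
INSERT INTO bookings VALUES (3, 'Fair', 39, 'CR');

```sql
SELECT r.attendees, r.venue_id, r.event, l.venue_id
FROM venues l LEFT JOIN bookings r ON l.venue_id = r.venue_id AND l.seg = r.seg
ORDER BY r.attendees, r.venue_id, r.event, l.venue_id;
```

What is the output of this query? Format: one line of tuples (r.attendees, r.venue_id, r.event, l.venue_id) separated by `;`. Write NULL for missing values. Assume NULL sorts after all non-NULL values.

LEFT JOIN keeps every row from `venues`; unmatched rows get NULL for `bookings`'s columns.
Matching on l.venue_id = r.venue_id AND l.seg = r.seg. A NULL in a compared column never satisfies the condition.
- l (venue_id=NULL, seg=TH) has no partner → padded with NULL.
- l (venue_id=9, seg=TH) has no partner → padded with NULL.
- l (venue_id=6, seg=CR) has no partner → padded with NULL.
- l (venue_id=6, seg=CR) has no partner → padded with NULL.
- l (venue_id=6, seg=QE) has no partner → padded with NULL.
- l (venue_id=8, seg=QE) has no partner → padded with NULL.
After projecting and ordering:
r.attendees | r.venue_id | r.event | l.venue_id
NULL | NULL | NULL | 6
NULL | NULL | NULL | 6
NULL | NULL | NULL | 6
NULL | NULL | NULL | 8
NULL | NULL | NULL | 9
NULL | NULL | NULL | NULL

(NULL, NULL, NULL, 6); (NULL, NULL, NULL, 6); (NULL, NULL, NULL, 6); (NULL, NULL, NULL, 8); (NULL, NULL, NULL, 9); (NULL, NULL, NULL, NULL)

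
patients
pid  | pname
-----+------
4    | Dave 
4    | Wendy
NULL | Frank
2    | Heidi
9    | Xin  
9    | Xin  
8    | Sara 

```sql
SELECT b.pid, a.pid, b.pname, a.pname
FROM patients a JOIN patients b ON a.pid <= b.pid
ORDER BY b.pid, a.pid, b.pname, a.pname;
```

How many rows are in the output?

23

INNER JOIN keeps only pairs where the ON condition holds.
Matching on a.pid <= b.pid. A NULL in a compared column never satisfies the condition.
- a[0] pid=4 → 5 match(es) in b → 5 row(s).
- a[1] pid=4 → 5 match(es) in b → 5 row(s).
- a[2] pid=NULL → no match; dropped.
- a[3] pid=2 → 6 match(es) in b → 6 row(s).
- a[4] pid=9 → 2 match(es) in b → 2 row(s).
- a[5] pid=9 → 2 match(es) in b → 2 row(s).
- a[6] pid=8 → 3 match(es) in b → 3 row(s).
Total: 23 rows.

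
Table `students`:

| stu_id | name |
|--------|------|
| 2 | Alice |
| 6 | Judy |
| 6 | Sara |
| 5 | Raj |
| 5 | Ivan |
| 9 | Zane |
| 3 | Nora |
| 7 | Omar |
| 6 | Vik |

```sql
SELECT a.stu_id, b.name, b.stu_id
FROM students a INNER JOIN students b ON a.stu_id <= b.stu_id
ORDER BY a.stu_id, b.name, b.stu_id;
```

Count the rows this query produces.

49

INNER JOIN keeps only pairs where the ON condition holds.
Matching on a.stu_id <= b.stu_id.
- a row (stu_id=2): matches 9 b row(s) → 9 output row(s).
- a row (stu_id=6): matches 5 b row(s) → 5 output row(s).
- a row (stu_id=6): matches 5 b row(s) → 5 output row(s).
- a row (stu_id=5): matches 7 b row(s) → 7 output row(s).
- a row (stu_id=5): matches 7 b row(s) → 7 output row(s).
- a row (stu_id=9): matches 1 b row(s) → 1 output row(s).
- a row (stu_id=3): matches 8 b row(s) → 8 output row(s).
- a row (stu_id=7): matches 2 b row(s) → 2 output row(s).
- a row (stu_id=6): matches 5 b row(s) → 5 output row(s).
Total: 49 rows.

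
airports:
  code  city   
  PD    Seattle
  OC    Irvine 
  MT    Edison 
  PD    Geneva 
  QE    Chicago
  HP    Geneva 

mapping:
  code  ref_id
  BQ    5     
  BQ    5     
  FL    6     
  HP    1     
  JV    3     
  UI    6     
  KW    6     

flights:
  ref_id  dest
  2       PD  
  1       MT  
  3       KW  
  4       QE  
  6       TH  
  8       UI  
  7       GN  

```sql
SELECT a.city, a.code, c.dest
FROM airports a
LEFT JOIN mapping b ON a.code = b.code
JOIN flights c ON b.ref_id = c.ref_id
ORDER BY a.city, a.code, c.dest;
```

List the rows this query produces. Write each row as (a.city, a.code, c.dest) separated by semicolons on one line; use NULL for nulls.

Joins associate left-to-right: airports LEFT JOIN mapping on code gives 6 intermediate row(s).
Then INNER JOIN `flights c` on ref_id: keep only rows whose b.ref_id appears in c.

(Geneva, HP, MT)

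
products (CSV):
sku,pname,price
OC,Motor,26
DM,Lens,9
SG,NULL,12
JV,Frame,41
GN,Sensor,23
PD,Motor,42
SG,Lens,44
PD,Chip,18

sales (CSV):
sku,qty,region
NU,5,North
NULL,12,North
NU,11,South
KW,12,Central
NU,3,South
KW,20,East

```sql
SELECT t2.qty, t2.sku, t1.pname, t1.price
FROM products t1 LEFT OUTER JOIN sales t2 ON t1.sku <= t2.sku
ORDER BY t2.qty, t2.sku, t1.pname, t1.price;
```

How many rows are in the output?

20

LEFT JOIN keeps every row from `products`; unmatched rows get NULL for `sales`'s columns.
Matching on t1.sku <= t2.sku. A NULL in a compared column never satisfies the condition.
Matched pairs: 15; unmatched t1 rows kept: 5.
Total: 15 matched + 5 padded = 20 rows.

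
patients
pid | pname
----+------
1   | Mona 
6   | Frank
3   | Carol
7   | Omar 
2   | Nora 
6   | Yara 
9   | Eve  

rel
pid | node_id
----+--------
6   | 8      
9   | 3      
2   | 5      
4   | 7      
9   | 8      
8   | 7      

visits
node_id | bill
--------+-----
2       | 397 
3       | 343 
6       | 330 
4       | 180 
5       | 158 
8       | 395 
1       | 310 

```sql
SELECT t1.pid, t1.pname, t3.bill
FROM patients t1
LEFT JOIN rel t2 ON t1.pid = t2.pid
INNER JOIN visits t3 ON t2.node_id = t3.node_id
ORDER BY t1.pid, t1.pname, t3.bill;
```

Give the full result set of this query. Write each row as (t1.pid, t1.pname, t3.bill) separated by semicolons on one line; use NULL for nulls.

(2, Nora, 158); (6, Frank, 395); (6, Yara, 395); (9, Eve, 343); (9, Eve, 395)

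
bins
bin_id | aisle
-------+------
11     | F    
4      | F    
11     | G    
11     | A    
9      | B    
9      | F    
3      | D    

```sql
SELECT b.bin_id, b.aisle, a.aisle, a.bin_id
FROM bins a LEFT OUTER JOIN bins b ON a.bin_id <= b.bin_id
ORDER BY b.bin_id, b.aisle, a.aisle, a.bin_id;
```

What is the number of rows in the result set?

LEFT JOIN keeps every row from `bins a`; unmatched rows get NULL for `bins b`'s columns.
Matching on a.bin_id <= b.bin_id.
- a (bin_id=11) pairs with 3 row(s) of b.
- a (bin_id=4) pairs with 6 row(s) of b.
- a (bin_id=11) pairs with 3 row(s) of b.
- a (bin_id=11) pairs with 3 row(s) of b.
- a (bin_id=9) pairs with 5 row(s) of b.
- a (bin_id=9) pairs with 5 row(s) of b.
- a (bin_id=3) pairs with 7 row(s) of b.
Total: 32 rows.

32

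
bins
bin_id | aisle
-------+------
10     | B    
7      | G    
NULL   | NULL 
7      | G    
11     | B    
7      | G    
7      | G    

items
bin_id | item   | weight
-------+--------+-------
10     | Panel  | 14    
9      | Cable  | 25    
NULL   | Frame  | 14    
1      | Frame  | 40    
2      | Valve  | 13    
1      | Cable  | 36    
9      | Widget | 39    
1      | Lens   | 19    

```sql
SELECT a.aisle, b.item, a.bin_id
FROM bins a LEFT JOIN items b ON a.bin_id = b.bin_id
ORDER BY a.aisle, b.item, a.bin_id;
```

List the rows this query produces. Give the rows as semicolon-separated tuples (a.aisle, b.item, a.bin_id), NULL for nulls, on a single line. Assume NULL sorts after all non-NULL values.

LEFT JOIN keeps every row from `bins`; unmatched rows get NULL for `items`'s columns.
Matching on a.bin_id = b.bin_id. A NULL in a compared column never satisfies the condition.
- bin_id=10: 1 matching b row(s), so 1 row(s) emitted.
- bin_id=7: no b row matches, row kept with b columns NULL.
- bin_id=NULL: no b row matches, row kept with b columns NULL.
- bin_id=7: no b row matches, row kept with b columns NULL.
- bin_id=11: no b row matches, row kept with b columns NULL.
- bin_id=7: no b row matches, row kept with b columns NULL.
- bin_id=7: no b row matches, row kept with b columns NULL.
After projecting and ordering:
a.aisle | b.item | a.bin_id
B | Panel | 10
B | NULL | 11
G | NULL | 7
G | NULL | 7
G | NULL | 7
G | NULL | 7
NULL | NULL | NULL

(B, Panel, 10); (B, NULL, 11); (G, NULL, 7); (G, NULL, 7); (G, NULL, 7); (G, NULL, 7); (NULL, NULL, NULL)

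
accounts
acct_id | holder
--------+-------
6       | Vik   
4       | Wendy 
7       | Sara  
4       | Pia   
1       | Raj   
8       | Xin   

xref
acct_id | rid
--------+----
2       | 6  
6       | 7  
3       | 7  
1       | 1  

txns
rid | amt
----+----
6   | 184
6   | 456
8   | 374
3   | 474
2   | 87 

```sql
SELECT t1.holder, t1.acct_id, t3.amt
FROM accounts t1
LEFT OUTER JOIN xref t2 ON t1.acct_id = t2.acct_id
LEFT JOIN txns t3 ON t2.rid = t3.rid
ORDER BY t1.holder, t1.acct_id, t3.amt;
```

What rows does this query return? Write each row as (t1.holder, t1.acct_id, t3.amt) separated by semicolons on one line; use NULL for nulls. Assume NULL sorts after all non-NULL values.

(Pia, 4, NULL); (Raj, 1, NULL); (Sara, 7, NULL); (Vik, 6, NULL); (Wendy, 4, NULL); (Xin, 8, NULL)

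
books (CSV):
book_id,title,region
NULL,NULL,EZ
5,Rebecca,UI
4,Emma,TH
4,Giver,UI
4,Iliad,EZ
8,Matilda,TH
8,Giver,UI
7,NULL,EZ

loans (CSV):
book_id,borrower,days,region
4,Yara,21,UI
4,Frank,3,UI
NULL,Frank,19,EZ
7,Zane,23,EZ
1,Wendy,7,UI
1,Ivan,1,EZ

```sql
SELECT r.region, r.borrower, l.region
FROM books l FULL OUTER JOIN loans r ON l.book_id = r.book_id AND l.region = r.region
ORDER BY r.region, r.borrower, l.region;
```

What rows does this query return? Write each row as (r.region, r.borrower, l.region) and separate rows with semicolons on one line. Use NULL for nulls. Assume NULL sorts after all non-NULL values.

FULL OUTER JOIN keeps every row from both sides; unmatched rows get NULL for the other side's columns.
Matching on l.book_id = r.book_id AND l.region = r.region. A NULL in a compared column never satisfies the condition.
- l (book_id=NULL, region=EZ) has no partner → padded with NULL.
- l (book_id=5, region=UI) has no partner → padded with NULL.
- l (book_id=4, region=TH) has no partner → padded with NULL.
- l (book_id=4, region=UI) pairs with 2 row(s) of r.
- l (book_id=4, region=EZ) has no partner → padded with NULL.
- l (book_id=8, region=TH) has no partner → padded with NULL.
- l (book_id=8, region=UI) has no partner → padded with NULL.
- l (book_id=7, region=EZ) pairs with 1 row(s) of r.
- plus 3 unmatched r row(s), each kept with NULL l columns.

(EZ, Frank, NULL); (EZ, Ivan, NULL); (EZ, Zane, EZ); (UI, Frank, UI); (UI, Wendy, NULL); (UI, Yara, UI); (NULL, NULL, EZ); (NULL, NULL, EZ); (NULL, NULL, TH); (NULL, NULL, TH); (NULL, NULL, UI); (NULL, NULL, UI)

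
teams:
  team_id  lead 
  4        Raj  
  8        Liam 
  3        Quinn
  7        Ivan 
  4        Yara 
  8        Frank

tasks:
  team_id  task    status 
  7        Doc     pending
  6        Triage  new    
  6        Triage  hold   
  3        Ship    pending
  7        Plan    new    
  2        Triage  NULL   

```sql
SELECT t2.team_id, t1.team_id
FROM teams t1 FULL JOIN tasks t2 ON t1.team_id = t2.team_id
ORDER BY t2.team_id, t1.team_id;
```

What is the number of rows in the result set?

FULL OUTER JOIN keeps every row from both sides; unmatched rows get NULL for the other side's columns.
Matching on t1.team_id = t2.team_id.
- team_id=4: no t2 row matches, row kept with t2 columns NULL.
- team_id=8: no t2 row matches, row kept with t2 columns NULL.
- team_id=3: 1 matching t2 row(s), so 1 row(s) emitted.
- team_id=7: 2 matching t2 row(s), so 2 row(s) emitted.
- team_id=4: no t2 row matches, row kept with t2 columns NULL.
- team_id=8: no t2 row matches, row kept with t2 columns NULL.
- 3 t2 row(s) had no t1 match → kept, t1 columns NULL.
Total: 3 matched + 7 padded = 10 rows.

10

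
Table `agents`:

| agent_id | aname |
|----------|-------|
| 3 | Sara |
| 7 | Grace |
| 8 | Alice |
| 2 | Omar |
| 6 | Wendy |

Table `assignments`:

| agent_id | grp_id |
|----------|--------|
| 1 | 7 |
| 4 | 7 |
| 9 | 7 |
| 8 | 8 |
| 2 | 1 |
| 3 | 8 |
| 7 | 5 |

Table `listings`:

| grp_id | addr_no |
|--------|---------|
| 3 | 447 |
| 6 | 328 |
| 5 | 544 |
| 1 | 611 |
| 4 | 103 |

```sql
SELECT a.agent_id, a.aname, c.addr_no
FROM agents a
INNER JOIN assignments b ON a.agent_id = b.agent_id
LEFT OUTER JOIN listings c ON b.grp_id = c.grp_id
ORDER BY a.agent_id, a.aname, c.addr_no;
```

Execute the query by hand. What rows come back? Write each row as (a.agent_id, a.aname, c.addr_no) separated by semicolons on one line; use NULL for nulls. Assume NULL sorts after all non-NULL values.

(2, Omar, 611); (3, Sara, NULL); (7, Grace, 544); (8, Alice, NULL)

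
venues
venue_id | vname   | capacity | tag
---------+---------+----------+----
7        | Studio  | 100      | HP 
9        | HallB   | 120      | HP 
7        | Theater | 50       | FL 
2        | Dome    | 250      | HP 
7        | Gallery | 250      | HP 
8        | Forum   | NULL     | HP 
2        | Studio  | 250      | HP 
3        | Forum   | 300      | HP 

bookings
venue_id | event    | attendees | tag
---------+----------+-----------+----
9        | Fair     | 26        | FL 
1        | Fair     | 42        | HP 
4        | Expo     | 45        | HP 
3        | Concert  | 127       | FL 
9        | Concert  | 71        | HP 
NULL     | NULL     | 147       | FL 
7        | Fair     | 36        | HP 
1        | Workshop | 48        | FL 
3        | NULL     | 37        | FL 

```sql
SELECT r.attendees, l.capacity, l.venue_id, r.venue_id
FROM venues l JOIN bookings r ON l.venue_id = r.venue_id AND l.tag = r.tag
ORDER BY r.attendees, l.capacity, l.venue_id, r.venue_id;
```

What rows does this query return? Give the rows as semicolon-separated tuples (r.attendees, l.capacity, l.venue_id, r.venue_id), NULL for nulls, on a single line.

INNER JOIN keeps only pairs where the ON condition holds.
Matching on l.venue_id = r.venue_id AND l.tag = r.tag. A NULL in a compared column never satisfies the condition.
Matched pairs: 3.

(36, 100, 7, 7); (36, 250, 7, 7); (71, 120, 9, 9)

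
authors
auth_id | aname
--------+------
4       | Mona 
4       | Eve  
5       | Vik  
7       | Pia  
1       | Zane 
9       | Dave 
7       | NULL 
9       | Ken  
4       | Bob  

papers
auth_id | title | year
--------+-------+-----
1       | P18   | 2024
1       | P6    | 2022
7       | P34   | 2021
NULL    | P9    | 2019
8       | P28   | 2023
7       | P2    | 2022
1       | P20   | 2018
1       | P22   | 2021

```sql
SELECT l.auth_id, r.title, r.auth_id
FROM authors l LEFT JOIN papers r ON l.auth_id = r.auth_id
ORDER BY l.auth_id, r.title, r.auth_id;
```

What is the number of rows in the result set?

14

LEFT JOIN keeps every row from `authors`; unmatched rows get NULL for `papers`'s columns.
Matching on l.auth_id = r.auth_id. A NULL in a compared column never satisfies the condition.
- auth_id=4: no r row matches, row kept with r columns NULL.
- auth_id=4: no r row matches, row kept with r columns NULL.
- auth_id=5: no r row matches, row kept with r columns NULL.
- auth_id=7: 2 matching r row(s), so 2 row(s) emitted.
- auth_id=1: 4 matching r row(s), so 4 row(s) emitted.
- auth_id=9: no r row matches, row kept with r columns NULL.
- auth_id=7: 2 matching r row(s), so 2 row(s) emitted.
- auth_id=9: no r row matches, row kept with r columns NULL.
- auth_id=4: no r row matches, row kept with r columns NULL.
Total: 8 matched + 6 padded = 14 rows.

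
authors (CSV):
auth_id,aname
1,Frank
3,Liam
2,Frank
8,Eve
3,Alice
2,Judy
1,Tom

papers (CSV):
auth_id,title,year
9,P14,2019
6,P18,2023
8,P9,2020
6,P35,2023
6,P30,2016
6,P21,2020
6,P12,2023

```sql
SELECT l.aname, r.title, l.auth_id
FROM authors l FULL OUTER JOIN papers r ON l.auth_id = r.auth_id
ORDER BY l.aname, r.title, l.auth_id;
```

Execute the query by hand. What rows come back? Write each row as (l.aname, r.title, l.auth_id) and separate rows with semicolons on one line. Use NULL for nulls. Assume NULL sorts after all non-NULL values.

FULL OUTER JOIN keeps every row from both sides; unmatched rows get NULL for the other side's columns.
Matching on l.auth_id = r.auth_id.
- l (auth_id=1) has no partner → padded with NULL.
- l (auth_id=3) has no partner → padded with NULL.
- l (auth_id=2) has no partner → padded with NULL.
- l (auth_id=8) pairs with 1 row(s) of r.
- l (auth_id=3) has no partner → padded with NULL.
- l (auth_id=2) has no partner → padded with NULL.
- l (auth_id=1) has no partner → padded with NULL.
- 6 r row(s) had no l match → kept, l columns NULL.

(Alice, NULL, 3); (Eve, P9, 8); (Frank, NULL, 1); (Frank, NULL, 2); (Judy, NULL, 2); (Liam, NULL, 3); (Tom, NULL, 1); (NULL, P12, NULL); (NULL, P14, NULL); (NULL, P18, NULL); (NULL, P21, NULL); (NULL, P30, NULL); (NULL, P35, NULL)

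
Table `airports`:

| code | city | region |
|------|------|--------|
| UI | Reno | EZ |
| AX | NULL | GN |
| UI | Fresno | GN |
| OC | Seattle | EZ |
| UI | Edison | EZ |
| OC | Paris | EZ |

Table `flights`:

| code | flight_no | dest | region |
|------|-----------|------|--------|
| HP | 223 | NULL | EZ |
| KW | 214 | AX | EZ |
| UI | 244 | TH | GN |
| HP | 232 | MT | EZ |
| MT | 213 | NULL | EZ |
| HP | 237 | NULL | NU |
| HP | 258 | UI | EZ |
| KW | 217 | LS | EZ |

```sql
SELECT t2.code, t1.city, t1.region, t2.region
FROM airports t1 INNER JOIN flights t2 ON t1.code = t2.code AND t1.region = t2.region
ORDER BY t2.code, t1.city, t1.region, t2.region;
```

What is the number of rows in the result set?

1

INNER JOIN keeps only pairs where the ON condition holds.
Matching on t1.code = t2.code AND t1.region = t2.region.
Matched pairs: 1.
Total: 1 rows.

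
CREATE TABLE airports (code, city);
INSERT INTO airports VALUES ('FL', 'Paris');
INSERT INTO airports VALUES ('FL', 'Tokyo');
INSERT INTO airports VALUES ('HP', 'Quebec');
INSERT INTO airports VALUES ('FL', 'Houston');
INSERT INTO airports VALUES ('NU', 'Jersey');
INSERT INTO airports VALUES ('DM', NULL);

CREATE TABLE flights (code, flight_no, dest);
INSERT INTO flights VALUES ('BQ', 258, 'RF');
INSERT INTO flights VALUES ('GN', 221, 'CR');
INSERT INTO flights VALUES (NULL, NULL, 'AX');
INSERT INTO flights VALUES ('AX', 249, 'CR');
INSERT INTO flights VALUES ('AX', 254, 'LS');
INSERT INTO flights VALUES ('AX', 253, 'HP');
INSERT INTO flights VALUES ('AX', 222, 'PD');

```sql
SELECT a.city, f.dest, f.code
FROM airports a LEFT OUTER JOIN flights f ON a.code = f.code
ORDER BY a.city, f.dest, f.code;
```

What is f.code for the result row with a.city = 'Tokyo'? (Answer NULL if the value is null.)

NULL

LEFT JOIN keeps every row from `airports`; unmatched rows get NULL for `flights`'s columns.
Matching on a.code = f.code. A NULL in a compared column never satisfies the condition.
Matched pairs: 0; unmatched a rows kept: 6.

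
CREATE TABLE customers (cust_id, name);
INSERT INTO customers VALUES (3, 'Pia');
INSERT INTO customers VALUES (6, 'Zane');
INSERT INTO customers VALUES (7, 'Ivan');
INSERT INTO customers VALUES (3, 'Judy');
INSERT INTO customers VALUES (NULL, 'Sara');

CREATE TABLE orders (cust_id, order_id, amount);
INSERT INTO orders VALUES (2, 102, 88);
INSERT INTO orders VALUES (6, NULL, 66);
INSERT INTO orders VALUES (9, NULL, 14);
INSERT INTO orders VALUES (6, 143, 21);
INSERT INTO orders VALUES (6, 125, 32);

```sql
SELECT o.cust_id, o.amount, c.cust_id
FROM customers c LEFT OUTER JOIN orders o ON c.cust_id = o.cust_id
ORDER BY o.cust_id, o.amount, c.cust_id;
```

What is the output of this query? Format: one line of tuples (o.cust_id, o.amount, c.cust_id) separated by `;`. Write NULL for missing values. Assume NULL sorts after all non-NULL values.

(6, 21, 6); (6, 32, 6); (6, 66, 6); (NULL, NULL, 3); (NULL, NULL, 3); (NULL, NULL, 7); (NULL, NULL, NULL)

LEFT JOIN keeps every row from `customers`; unmatched rows get NULL for `orders`'s columns.
Matching on c.cust_id = o.cust_id. A NULL in a compared column never satisfies the condition.
- cust_id=3: no o row matches, row kept with o columns NULL.
- cust_id=6: 3 matching o row(s), so 3 row(s) emitted.
- cust_id=7: no o row matches, row kept with o columns NULL.
- cust_id=3: no o row matches, row kept with o columns NULL.
- cust_id=NULL: no o row matches, row kept with o columns NULL.
After projecting and ordering:
o.cust_id | o.amount | c.cust_id
6 | 21 | 6
6 | 32 | 6
6 | 66 | 6
NULL | NULL | 3
NULL | NULL | 3
NULL | NULL | 7
NULL | NULL | NULL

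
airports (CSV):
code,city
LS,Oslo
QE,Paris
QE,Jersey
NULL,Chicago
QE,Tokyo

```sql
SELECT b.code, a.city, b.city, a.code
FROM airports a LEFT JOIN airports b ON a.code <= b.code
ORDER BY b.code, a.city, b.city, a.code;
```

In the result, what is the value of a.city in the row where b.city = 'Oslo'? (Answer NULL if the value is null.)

Oslo

LEFT JOIN keeps every row from `airports a`; unmatched rows get NULL for `airports b`'s columns.
Matching on a.code <= b.code. A NULL in a compared column never satisfies the condition.
- a row (code=LS): matches 4 b row(s) → 4 output row(s).
- a row (code=QE): matches 3 b row(s) → 3 output row(s).
- a row (code=QE): matches 3 b row(s) → 3 output row(s).
- a row (code=NULL): no match → kept, b columns NULL.
- a row (code=QE): matches 3 b row(s) → 3 output row(s).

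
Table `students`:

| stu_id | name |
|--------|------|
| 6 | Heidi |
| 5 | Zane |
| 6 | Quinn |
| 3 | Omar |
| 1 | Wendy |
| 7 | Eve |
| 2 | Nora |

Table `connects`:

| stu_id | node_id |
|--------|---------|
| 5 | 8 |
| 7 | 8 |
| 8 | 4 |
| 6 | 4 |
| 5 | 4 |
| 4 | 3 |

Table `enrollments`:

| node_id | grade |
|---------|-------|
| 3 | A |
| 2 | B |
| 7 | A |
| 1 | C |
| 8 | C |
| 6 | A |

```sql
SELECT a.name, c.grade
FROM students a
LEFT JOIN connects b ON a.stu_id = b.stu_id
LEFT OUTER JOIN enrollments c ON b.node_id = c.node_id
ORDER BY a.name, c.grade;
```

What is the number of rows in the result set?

8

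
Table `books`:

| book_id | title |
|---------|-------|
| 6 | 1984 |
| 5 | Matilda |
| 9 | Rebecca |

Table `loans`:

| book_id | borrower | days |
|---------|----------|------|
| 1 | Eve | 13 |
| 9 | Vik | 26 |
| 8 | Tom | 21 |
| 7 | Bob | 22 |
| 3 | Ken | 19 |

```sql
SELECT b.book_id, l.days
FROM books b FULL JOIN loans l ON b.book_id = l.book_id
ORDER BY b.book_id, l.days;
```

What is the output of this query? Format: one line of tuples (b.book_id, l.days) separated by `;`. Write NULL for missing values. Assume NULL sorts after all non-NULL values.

FULL OUTER JOIN keeps every row from both sides; unmatched rows get NULL for the other side's columns.
Matching on b.book_id = l.book_id.
- b[0] book_id=6 → no match; kept with NULLs on the l side.
- b[1] book_id=5 → no match; kept with NULLs on the l side.
- b[2] book_id=9 → 1 match(es) in l → 1 row(s).
- 4 row(s) from l found no b partner → padded with NULL.
After projecting and ordering:
b.book_id | l.days
5 | NULL
6 | NULL
9 | 26
NULL | 13
NULL | 19
NULL | 21
NULL | 22

(5, NULL); (6, NULL); (9, 26); (NULL, 13); (NULL, 19); (NULL, 21); (NULL, 22)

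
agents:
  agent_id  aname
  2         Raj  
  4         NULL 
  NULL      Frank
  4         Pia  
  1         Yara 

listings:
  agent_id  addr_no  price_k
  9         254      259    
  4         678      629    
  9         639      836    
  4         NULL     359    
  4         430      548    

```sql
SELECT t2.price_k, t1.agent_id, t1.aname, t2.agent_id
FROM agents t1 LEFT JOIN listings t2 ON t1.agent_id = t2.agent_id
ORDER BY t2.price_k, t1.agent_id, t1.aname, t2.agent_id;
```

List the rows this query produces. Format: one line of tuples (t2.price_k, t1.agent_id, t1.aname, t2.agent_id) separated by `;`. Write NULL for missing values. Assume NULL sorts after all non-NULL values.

(359, 4, Pia, 4); (359, 4, NULL, 4); (548, 4, Pia, 4); (548, 4, NULL, 4); (629, 4, Pia, 4); (629, 4, NULL, 4); (NULL, 1, Yara, NULL); (NULL, 2, Raj, NULL); (NULL, NULL, Frank, NULL)

LEFT JOIN keeps every row from `agents`; unmatched rows get NULL for `listings`'s columns.
Matching on t1.agent_id = t2.agent_id. A NULL in a compared column never satisfies the condition.
Matched pairs: 6; unmatched t1 rows kept: 3.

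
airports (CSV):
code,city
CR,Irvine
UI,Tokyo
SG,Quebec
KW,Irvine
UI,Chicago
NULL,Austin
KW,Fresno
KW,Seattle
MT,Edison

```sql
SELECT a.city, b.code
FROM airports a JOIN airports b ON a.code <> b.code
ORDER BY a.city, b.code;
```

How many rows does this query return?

INNER JOIN keeps only pairs where the ON condition holds.
Matching on a.code <> b.code. A NULL in a compared column never satisfies the condition.
Matched pairs: 48.
Total: 48 rows.

48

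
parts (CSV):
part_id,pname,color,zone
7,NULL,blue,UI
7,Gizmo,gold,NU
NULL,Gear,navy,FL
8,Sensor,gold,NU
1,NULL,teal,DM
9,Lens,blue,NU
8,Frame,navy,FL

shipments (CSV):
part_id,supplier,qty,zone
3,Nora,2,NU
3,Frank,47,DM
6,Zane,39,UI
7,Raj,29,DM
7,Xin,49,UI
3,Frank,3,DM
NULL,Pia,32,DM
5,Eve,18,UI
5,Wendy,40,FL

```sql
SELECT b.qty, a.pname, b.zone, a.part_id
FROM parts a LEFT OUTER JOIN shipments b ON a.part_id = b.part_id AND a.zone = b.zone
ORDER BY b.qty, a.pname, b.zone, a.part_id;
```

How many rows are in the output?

LEFT JOIN keeps every row from `parts`; unmatched rows get NULL for `shipments`'s columns.
Matching on a.part_id = b.part_id AND a.zone = b.zone. A NULL in a compared column never satisfies the condition.
- part_id=7, zone=UI: 1 matching b row(s), so 1 row(s) emitted.
- part_id=7, zone=NU: no b row matches, row kept with b columns NULL.
- part_id=NULL, zone=FL: no b row matches, row kept with b columns NULL.
- part_id=8, zone=NU: no b row matches, row kept with b columns NULL.
- part_id=1, zone=DM: no b row matches, row kept with b columns NULL.
- part_id=9, zone=NU: no b row matches, row kept with b columns NULL.
- part_id=8, zone=FL: no b row matches, row kept with b columns NULL.
Total: 1 matched + 6 padded = 7 rows.

7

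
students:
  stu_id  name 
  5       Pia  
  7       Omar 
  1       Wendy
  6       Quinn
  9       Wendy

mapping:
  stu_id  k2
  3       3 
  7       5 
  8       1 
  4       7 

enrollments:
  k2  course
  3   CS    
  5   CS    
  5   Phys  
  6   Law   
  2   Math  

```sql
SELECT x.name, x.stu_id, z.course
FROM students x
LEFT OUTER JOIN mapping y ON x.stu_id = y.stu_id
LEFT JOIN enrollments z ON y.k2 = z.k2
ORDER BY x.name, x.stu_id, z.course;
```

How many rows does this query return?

6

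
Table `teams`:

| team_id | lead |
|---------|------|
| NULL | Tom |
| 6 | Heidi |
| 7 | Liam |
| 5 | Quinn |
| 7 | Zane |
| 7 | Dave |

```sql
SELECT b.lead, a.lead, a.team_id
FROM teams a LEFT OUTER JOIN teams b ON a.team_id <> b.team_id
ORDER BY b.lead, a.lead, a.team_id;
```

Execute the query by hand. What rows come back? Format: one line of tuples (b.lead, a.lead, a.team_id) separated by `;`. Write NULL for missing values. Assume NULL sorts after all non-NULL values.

(Dave, Heidi, 6); (Dave, Quinn, 5); (Heidi, Dave, 7); (Heidi, Liam, 7); (Heidi, Quinn, 5); (Heidi, Zane, 7); (Liam, Heidi, 6); (Liam, Quinn, 5); (Quinn, Dave, 7); (Quinn, Heidi, 6); (Quinn, Liam, 7); (Quinn, Zane, 7); (Zane, Heidi, 6); (Zane, Quinn, 5); (NULL, Tom, NULL)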